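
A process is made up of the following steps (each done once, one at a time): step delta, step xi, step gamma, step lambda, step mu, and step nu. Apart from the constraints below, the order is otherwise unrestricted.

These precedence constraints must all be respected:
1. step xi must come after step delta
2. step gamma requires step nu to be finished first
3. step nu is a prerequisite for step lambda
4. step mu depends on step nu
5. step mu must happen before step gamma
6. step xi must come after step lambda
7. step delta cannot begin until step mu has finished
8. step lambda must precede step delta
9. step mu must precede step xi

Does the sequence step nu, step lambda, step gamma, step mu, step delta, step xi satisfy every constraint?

No

Here step mu comes after step gamma.
But one of the constraints requires step mu before step gamma, so this ordering violates it.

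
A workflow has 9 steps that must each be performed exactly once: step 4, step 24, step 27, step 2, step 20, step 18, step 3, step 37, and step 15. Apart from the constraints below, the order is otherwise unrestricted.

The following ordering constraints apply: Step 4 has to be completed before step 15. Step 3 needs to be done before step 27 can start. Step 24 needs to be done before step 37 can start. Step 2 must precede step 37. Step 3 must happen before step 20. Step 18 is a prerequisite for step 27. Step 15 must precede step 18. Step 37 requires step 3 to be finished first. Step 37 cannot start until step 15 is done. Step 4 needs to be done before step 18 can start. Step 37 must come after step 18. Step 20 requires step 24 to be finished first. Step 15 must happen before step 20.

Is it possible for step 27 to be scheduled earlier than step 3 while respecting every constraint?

No

The constraints give a chain step 3 → step 27, which forces step 3 before step 27.
So no valid ordering can have step 27 before step 3.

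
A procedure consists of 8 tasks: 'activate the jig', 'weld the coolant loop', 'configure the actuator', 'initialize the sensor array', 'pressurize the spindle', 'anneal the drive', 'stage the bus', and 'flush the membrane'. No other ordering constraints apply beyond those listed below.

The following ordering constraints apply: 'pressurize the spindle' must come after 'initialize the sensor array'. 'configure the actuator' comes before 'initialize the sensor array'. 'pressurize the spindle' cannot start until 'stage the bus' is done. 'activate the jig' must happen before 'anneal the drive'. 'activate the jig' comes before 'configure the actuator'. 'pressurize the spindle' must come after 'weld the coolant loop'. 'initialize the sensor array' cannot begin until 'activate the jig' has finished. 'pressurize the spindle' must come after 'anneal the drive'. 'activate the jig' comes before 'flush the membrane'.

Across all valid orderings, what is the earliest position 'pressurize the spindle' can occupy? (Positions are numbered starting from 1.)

Every task that must precede 'pressurize the spindle' has to come before it. Tracing all chains that end at 'pressurize the spindle', those tasks are: 'activate the jig', 'weld the coolant loop', 'configure the actuator', 'initialize the sensor array', 'anneal the drive', 'stage the bus' — 6 in total.
With 6 mandatory predecessors, the earliest 'pressurize the spindle' can sit is position 6+1 = 7, and placing just those 6 first achieves it.

7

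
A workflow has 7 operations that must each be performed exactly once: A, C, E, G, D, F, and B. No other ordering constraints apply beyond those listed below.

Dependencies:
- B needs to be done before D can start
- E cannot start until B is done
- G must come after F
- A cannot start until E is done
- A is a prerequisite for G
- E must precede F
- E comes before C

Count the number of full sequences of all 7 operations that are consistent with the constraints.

48

B is the only operation with nothing required before it, so every ordering starts there.
Systematically extending each partial ordering one operation at a time and counting, there are 48 complete orderings.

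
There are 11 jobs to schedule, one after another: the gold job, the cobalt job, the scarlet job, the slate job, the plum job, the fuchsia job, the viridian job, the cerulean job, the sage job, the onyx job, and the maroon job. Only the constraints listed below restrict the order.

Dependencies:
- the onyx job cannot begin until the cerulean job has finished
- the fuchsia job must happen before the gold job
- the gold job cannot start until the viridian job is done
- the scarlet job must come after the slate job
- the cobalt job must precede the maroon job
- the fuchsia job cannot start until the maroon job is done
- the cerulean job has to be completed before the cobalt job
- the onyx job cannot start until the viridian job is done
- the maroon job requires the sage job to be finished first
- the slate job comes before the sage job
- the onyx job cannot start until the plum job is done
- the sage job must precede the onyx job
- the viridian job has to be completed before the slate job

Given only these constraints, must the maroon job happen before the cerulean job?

There is a chain the cerulean job → the cobalt job → the maroon job, which puts the cerulean job before the maroon job.
So the maroon job never precedes the cerulean job.

No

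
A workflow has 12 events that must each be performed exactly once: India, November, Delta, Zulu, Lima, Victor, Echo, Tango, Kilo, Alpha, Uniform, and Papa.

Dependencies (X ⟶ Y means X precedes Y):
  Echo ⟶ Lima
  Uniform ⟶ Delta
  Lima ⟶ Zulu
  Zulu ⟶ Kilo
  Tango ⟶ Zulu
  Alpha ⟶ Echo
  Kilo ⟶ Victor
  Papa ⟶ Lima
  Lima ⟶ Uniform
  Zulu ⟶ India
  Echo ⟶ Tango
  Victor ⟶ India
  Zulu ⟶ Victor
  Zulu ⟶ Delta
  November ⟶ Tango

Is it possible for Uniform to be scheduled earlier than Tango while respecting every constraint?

The constraints leave Uniform and Tango unordered relative to each other; nothing requires Tango earlier.
That means at least one valid schedule has Uniform before Tango.

Yes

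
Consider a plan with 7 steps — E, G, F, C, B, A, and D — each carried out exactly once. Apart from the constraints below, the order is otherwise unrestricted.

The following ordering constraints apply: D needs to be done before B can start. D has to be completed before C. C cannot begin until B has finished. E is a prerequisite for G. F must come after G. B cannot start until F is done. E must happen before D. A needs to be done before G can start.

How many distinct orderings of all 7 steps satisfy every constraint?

7

2 steps have no prerequisites (E, A), so any of them could come first.
Enumerating by repeatedly choosing an available step (one whose prerequisites are all placed) gives 7 distinct complete orderings.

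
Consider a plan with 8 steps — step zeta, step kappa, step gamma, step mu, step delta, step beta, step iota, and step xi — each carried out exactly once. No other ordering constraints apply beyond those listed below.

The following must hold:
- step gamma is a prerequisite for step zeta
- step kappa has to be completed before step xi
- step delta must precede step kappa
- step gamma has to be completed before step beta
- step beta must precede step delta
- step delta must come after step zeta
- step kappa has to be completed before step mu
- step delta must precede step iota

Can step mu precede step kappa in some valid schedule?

There is a dependency chain step kappa → step mu, so step mu always comes after step kappa.
So no valid ordering can have step mu before step kappa.

No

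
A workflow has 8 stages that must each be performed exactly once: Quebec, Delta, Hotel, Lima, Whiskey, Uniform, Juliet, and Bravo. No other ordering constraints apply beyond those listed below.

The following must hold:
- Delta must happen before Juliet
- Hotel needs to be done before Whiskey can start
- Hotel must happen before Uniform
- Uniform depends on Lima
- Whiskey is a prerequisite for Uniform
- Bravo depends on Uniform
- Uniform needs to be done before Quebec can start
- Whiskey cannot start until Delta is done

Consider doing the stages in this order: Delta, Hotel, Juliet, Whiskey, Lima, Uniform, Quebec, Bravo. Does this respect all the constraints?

Checking each listed constraint against this order: for instance, Hotel is in position 2 and Uniform in position 6, so that constraint holds — and the remaining constraints check out the same way.

Yes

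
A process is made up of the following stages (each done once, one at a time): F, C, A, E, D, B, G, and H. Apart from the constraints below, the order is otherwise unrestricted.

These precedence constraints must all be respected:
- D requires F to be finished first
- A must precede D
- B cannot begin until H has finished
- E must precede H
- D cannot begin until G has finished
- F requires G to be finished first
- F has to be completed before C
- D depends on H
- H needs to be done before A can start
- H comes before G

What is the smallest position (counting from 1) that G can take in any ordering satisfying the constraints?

The stages that are forced before G, directly or transitively, are E, H. That's 2 stages.
So at minimum 2 stages come before G, putting G no earlier than position 3. That position is achievable by scheduling exactly those predecessors first.

3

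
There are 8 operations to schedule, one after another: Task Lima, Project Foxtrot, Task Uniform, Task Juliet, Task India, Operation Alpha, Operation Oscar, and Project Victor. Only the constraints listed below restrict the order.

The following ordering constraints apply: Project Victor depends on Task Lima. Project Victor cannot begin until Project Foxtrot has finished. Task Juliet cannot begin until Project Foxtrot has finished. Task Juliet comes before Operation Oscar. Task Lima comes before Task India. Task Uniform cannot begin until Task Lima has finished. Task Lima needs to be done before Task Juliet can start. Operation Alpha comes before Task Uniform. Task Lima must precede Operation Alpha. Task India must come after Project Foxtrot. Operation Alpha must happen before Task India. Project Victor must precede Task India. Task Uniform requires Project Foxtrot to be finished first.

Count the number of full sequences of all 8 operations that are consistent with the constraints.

2 operations have no prerequisites (Task Lima, Project Foxtrot), so any of them could come first.
Enumerating by repeatedly choosing an available operation (one whose prerequisites are all placed) gives 180 distinct complete orderings.

180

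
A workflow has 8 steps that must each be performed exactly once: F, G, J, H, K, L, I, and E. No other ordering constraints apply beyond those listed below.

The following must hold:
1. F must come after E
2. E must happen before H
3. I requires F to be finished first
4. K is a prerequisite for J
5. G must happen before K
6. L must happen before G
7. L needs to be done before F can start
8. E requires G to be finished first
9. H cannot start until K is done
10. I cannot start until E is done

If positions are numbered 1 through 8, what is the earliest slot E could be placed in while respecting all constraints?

3

The steps that are forced before E, directly or transitively, are G, L. That's 2 steps.
So at minimum 2 steps come before E, putting E no earlier than position 3. That position is achievable by scheduling exactly those predecessors first.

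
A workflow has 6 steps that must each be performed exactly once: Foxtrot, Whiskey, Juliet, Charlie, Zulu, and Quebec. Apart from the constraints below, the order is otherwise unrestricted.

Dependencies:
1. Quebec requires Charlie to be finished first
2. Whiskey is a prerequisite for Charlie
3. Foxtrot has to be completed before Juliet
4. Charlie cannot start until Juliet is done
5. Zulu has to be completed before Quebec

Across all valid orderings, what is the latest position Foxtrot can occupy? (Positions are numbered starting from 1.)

3

Following every chain forward from Foxtrot, the steps that must come later are Juliet, Charlie, Quebec — 3 of them.
With 3 mandatory successors out of 6 steps total, the latest slot for Foxtrot is 6−3 = 3, and it's reachable by doing all non-successors before Foxtrot.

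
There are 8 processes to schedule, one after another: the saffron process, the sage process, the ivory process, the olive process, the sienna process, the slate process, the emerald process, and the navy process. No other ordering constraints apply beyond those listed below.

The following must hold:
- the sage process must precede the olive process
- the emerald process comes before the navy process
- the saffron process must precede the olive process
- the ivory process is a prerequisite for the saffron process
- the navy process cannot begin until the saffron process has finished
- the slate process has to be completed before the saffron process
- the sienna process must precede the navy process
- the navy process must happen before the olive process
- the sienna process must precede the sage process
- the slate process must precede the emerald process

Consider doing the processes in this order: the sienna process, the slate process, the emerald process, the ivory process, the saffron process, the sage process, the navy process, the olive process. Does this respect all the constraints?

Yes

Going through the constraints one by one, each required predecessor appears earlier in the sequence than its dependent — e.g. the sienna process (position 1) is before the navy process (position 7), as required.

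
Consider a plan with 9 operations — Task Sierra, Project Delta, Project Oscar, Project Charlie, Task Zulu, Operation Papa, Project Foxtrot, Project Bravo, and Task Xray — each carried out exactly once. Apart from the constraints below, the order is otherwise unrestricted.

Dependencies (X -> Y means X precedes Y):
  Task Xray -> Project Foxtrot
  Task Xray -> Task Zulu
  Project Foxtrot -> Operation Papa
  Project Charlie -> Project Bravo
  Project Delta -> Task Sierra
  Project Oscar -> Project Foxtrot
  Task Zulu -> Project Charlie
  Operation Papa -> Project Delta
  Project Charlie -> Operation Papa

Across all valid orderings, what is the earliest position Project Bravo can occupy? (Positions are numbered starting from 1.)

4

The operations that are forced before Project Bravo, directly or transitively, are Project Charlie, Task Zulu, Task Xray. That's 3 operations.
With 3 mandatory predecessors, the earliest Project Bravo can sit is position 3+1 = 4, and placing just those 3 first achieves it.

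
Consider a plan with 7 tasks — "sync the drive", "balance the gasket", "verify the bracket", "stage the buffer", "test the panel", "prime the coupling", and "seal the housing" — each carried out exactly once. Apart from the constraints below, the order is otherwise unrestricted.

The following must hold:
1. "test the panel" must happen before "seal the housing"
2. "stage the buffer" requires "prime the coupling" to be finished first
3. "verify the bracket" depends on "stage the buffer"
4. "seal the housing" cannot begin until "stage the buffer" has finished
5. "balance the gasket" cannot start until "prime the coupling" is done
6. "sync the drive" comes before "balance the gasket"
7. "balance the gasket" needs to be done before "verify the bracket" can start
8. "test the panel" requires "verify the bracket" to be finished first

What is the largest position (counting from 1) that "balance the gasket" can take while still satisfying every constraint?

4

Following every chain forward from "balance the gasket", the tasks that must come later are "verify the bracket", "test the panel", "seal the housing" — 3 of them.
So at least 3 tasks follow "balance the gasket", putting "balance the gasket" no later than position 4. That position is achievable by scheduling everything else first.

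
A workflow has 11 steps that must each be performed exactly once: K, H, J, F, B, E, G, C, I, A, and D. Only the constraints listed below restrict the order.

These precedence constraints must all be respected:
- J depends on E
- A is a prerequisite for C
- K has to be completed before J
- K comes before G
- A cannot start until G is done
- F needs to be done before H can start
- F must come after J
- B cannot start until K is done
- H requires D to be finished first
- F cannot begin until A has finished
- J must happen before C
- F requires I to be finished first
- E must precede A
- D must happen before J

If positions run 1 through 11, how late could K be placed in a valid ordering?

4

Every step that must follow K has to come after it. Tracing all chains starting from K, those steps are: H, J, F, B, G, C, A — 7 in total.
With 7 mandatory successors out of 11 steps total, the latest slot for K is 11−7 = 4, and it's reachable by doing all non-successors before K.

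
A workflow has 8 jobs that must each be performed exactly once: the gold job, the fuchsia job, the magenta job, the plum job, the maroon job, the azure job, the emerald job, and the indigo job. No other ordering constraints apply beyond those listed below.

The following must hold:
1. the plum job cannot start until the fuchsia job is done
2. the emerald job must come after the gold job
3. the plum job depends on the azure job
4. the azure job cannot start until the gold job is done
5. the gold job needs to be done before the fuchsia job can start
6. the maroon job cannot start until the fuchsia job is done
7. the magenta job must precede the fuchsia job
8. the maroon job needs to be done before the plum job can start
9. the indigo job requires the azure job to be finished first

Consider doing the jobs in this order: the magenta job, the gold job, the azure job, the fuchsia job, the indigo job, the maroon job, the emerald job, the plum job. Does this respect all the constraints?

Yes

Every stated constraint is respected: the gold job sits at position 2, ahead of the emerald job at position 7, and each of the other listed pairs likewise has the predecessor earlier in the sequence.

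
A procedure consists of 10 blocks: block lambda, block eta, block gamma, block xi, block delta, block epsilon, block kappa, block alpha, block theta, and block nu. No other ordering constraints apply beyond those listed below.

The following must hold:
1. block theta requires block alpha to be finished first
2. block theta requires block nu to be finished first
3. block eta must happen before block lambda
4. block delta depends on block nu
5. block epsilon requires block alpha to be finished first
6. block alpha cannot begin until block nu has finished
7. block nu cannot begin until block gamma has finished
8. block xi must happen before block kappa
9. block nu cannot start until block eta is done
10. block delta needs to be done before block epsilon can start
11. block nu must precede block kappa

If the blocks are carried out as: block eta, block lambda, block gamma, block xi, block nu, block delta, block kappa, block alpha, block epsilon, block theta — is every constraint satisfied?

Yes

Checking each listed constraint against this order: for instance, block nu is in position 5 and block theta in position 10, so that constraint holds — and the remaining constraints check out the same way.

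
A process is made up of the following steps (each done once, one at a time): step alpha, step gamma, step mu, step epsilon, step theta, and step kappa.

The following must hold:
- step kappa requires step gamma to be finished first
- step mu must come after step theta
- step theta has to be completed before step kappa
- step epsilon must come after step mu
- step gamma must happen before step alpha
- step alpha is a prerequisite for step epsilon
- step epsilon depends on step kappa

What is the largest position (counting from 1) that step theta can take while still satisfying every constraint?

Following every chain forward from step theta, the steps that must come later are step mu, step epsilon, step kappa — 3 of them.
So at least 3 steps follow step theta, putting step theta no later than position 3. That position is achievable by scheduling everything else first.

3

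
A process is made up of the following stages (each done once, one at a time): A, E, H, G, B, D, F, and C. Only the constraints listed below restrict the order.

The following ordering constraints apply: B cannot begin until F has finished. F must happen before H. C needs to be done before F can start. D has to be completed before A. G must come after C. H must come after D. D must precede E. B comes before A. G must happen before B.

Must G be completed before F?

No chain of constraints connects G to F in either direction.
A valid ordering placing F before G exists, so the answer is no.

No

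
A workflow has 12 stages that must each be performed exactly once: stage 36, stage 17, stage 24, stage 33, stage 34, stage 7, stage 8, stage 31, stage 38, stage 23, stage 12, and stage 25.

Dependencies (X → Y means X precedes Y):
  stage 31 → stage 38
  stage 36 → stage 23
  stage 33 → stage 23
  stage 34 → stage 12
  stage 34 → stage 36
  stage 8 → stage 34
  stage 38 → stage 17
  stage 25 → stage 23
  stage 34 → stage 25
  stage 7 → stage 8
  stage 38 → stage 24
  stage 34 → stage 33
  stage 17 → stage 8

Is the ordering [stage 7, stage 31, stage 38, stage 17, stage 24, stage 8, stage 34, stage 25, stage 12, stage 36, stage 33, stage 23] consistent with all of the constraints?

Yes

Every stated constraint is respected: stage 7 sits at position 1, ahead of stage 8 at position 6, and each of the other listed pairs likewise has the predecessor earlier in the sequence.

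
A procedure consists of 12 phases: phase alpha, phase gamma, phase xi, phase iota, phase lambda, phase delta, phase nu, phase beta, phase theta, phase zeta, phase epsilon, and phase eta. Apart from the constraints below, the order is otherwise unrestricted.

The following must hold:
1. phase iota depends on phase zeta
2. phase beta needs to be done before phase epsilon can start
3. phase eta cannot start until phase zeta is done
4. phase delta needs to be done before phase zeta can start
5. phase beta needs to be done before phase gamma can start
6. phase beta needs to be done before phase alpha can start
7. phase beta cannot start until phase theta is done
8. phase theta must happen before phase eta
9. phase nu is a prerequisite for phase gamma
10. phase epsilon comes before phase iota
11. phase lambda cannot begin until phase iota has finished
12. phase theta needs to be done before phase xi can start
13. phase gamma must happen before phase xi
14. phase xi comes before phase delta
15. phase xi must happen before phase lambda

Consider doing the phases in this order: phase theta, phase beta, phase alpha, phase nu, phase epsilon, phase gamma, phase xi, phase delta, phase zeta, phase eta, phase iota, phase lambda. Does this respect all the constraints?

Checking each listed constraint against this order: for instance, phase theta is in position 1 and phase eta in position 10, so that constraint holds — and the remaining constraints check out the same way.

Yes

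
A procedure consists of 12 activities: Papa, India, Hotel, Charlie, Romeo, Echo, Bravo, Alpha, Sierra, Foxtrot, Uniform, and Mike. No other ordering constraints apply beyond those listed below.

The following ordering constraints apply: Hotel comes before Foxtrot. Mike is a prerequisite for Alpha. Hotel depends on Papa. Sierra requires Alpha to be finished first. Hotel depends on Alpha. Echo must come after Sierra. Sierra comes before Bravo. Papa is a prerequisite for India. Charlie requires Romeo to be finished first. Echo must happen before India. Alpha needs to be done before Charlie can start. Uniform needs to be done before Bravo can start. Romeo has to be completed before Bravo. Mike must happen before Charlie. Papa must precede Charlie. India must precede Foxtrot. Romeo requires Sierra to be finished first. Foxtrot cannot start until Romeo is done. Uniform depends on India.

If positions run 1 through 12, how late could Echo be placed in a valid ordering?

Following every chain forward from Echo, the activities that must come later are India, Bravo, Foxtrot, Uniform — 4 of them.
With 4 mandatory successors out of 12 activities total, the latest slot for Echo is 12−4 = 8, and it's reachable by doing all non-successors before Echo.

8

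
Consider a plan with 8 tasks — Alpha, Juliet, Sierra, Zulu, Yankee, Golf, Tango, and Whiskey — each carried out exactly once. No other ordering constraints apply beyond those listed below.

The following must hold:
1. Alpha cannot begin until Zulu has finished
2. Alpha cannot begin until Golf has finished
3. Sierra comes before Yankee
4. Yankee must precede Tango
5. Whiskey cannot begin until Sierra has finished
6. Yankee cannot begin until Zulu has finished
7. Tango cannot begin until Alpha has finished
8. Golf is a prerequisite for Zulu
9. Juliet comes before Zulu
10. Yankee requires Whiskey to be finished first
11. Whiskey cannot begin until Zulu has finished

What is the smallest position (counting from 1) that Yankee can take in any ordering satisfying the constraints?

The tasks that are forced before Yankee, directly or transitively, are Juliet, Sierra, Zulu, Golf, Whiskey. That's 5 tasks.
With 5 mandatory predecessors, the earliest Yankee can sit is position 5+1 = 6, and placing just those 5 first achieves it.

6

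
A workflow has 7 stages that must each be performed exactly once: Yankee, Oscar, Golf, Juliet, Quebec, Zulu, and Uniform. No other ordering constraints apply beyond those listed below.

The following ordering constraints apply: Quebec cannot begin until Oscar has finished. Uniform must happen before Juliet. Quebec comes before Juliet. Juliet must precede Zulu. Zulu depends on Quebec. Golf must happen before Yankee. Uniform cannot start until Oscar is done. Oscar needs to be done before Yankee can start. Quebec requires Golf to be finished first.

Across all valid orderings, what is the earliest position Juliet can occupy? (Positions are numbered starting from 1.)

5

The stages that are forced before Juliet, directly or transitively, are Oscar, Golf, Quebec, Uniform. That's 4 stages.
So at minimum 4 stages come before Juliet, putting Juliet no earlier than position 5. That position is achievable by scheduling exactly those predecessors first.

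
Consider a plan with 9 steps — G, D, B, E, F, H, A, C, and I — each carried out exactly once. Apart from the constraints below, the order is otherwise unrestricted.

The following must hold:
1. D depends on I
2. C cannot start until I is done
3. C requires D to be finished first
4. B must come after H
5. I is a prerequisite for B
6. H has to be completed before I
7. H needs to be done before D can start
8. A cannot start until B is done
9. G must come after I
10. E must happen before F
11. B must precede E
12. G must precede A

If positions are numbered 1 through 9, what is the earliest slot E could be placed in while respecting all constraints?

Working backwards through the constraints from E, its full set of required predecessors is B, H, I — 3 of them.
So at minimum 3 steps come before E, putting E no earlier than position 4. That position is achievable by scheduling exactly those predecessors first.

4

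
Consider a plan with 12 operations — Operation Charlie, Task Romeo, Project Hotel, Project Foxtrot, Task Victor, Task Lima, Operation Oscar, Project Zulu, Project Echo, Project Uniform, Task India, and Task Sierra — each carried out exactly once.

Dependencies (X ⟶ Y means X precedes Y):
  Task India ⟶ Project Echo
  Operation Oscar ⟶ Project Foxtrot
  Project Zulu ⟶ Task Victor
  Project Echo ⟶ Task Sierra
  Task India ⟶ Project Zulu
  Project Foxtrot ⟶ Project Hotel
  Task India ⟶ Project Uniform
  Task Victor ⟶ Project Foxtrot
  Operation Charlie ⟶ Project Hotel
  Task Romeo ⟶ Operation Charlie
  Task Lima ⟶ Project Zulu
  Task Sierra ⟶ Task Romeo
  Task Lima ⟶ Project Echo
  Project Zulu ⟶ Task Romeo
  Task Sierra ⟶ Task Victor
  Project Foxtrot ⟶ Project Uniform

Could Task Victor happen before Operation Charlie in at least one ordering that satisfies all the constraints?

Yes

The constraints leave Task Victor and Operation Charlie unordered relative to each other; nothing requires Operation Charlie earlier.
That means at least one valid schedule has Task Victor before Operation Charlie.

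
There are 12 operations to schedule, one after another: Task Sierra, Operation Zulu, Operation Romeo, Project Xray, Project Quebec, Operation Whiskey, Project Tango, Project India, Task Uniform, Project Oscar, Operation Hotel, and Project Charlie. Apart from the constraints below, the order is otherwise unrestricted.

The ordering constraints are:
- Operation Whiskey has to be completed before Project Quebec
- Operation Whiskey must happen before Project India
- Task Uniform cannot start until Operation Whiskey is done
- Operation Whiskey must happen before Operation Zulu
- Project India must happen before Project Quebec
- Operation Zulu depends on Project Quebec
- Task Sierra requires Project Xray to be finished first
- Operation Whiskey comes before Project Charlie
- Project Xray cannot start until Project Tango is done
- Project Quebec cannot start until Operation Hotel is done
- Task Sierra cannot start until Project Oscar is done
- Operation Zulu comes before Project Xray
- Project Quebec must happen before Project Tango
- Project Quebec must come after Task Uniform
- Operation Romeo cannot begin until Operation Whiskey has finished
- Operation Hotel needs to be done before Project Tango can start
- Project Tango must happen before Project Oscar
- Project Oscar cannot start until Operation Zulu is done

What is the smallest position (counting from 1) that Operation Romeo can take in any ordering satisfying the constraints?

Working backwards through the constraints from Operation Romeo, its only required predecessor is Operation Whiskey.
So at minimum 1 operation comes before Operation Romeo, putting Operation Romeo no earlier than position 2. That position is achievable by scheduling exactly that predecessor first.

2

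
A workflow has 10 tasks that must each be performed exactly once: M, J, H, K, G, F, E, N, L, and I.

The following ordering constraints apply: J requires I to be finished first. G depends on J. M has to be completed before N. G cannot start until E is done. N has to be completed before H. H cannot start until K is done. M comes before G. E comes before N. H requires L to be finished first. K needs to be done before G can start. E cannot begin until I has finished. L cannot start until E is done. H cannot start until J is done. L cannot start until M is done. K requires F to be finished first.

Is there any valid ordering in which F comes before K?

Yes

F is actually forced before K by the constraints, so certainly some valid ordering has F first.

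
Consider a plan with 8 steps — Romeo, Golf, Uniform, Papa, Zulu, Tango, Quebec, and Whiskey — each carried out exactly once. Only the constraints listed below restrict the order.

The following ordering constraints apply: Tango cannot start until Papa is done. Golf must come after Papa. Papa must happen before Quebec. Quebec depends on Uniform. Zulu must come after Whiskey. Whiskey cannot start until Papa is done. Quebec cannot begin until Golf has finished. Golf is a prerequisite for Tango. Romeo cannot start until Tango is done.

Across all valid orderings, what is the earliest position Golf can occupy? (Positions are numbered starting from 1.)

2

Working backwards through the constraints from Golf, its only required predecessor is Papa.
So at minimum 1 step comes before Golf, putting Golf no earlier than position 2. That position is achievable by scheduling exactly that predecessor first.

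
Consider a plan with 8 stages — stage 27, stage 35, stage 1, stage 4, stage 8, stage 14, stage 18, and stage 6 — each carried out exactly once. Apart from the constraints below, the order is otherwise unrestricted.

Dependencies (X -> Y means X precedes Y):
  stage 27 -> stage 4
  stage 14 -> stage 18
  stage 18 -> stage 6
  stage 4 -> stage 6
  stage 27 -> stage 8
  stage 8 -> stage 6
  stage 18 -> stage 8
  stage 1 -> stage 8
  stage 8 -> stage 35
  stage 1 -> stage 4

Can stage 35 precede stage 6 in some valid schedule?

Nothing in the constraints forces stage 6 before stage 35 — there is no chain from stage 6 to stage 35.
That means at least one valid schedule has stage 35 before stage 6.

Yes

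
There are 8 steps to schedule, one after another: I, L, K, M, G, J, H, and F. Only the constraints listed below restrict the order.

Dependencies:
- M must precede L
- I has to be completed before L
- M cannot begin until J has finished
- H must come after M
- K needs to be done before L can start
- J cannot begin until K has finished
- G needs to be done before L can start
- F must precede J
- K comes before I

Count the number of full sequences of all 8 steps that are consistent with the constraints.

105

3 steps have no prerequisites (K, G, F), so any of them could come first.
Counting all ways to extend the partial order to a total order gives 105.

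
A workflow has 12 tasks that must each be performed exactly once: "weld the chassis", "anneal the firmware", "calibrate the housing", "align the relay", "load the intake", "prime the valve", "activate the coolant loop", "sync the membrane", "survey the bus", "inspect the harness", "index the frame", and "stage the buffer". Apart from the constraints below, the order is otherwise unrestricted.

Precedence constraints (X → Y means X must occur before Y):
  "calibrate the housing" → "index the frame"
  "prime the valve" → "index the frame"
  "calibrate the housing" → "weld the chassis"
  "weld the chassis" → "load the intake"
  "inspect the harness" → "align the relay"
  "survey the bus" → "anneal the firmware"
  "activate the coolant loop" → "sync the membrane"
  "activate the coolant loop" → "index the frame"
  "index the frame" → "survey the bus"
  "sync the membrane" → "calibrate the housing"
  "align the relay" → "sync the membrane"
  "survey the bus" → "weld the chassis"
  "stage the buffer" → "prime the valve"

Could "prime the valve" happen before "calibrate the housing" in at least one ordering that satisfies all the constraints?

The constraints leave "prime the valve" and "calibrate the housing" unordered relative to each other; nothing requires "calibrate the housing" earlier.
That means at least one valid schedule has "prime the valve" before "calibrate the housing".

Yes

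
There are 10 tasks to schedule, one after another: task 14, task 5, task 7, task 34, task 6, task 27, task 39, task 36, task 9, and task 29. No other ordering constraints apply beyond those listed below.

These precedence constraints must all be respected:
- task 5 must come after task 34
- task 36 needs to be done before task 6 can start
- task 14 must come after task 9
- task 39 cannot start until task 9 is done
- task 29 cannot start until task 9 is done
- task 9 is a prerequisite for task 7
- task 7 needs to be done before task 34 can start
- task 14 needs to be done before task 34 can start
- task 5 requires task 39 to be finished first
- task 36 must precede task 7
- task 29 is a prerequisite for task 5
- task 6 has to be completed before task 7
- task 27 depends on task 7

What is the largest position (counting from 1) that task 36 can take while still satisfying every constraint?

5

Every task that must follow task 36 has to come after it. Tracing all chains starting from task 36, those tasks are: task 5, task 7, task 34, task 6, task 27 — 5 in total.
With 5 mandatory successors out of 10 tasks total, the latest slot for task 36 is 10−5 = 5, and it's reachable by doing all non-successors before task 36.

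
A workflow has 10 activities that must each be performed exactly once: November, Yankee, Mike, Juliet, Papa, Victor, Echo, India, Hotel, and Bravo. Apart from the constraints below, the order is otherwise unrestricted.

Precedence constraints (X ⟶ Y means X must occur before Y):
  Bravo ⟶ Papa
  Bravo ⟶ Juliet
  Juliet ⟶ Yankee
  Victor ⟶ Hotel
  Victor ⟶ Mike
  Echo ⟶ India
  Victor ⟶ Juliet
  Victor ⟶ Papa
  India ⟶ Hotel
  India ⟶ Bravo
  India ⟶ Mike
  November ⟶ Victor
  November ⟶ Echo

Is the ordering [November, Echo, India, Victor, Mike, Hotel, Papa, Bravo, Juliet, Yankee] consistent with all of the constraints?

Here Bravo comes after Papa.
But one of the constraints requires Bravo before Papa, so this ordering violates it.

No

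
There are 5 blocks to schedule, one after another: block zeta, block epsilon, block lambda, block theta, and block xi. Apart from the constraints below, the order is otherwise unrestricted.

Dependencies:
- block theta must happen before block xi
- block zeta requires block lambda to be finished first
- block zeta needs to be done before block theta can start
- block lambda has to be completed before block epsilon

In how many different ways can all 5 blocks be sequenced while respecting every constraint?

Block lambda is the only block with nothing required before it, so every ordering starts there.
Systematically extending each partial ordering one block at a time and counting, there are 4 complete orderings.

4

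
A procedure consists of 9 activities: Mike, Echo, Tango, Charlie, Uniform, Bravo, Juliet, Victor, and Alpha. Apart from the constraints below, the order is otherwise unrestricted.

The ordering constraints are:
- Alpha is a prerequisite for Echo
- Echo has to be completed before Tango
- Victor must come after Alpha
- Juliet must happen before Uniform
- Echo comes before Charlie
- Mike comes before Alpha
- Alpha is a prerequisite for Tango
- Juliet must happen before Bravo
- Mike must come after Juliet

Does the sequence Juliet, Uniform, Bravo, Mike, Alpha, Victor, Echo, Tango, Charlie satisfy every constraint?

Yes

Checking each listed constraint against this order: for instance, Juliet is in position 1 and Mike in position 4, so that constraint holds — and the remaining constraints check out the same way.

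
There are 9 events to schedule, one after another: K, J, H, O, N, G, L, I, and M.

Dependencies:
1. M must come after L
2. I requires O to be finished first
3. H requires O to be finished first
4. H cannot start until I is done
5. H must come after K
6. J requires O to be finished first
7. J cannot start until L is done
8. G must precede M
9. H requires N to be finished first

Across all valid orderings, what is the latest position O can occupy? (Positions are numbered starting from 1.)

6

The events that are forced after O, directly or by a chain of constraints, are J, H, I. That's 3 events.
With 3 mandatory successors out of 9 events total, the latest slot for O is 9−3 = 6, and it's reachable by doing all non-successors before O.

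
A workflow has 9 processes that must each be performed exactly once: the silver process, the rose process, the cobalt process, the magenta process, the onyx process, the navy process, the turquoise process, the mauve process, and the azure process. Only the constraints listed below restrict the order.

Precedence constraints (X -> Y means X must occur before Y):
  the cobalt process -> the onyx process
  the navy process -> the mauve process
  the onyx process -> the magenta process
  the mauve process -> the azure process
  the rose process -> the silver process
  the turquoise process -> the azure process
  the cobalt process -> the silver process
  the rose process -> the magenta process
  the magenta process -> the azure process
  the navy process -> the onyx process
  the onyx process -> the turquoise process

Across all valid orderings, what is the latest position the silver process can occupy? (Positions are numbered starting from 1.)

No constraint forces any process after the silver process, so it can be placed last, in position 9.

9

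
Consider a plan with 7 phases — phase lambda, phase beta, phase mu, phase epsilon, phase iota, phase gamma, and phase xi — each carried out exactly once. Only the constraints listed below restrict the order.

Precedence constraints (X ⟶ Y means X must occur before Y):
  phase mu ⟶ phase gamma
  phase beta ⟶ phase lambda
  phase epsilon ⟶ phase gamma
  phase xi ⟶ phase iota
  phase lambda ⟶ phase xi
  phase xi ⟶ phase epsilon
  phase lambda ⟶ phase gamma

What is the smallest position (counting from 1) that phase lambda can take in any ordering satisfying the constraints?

Working backwards through the constraints from phase lambda, its only required predecessor is phase beta.
So at minimum 1 phase comes before phase lambda, putting phase lambda no earlier than position 2. That position is achievable by scheduling exactly that predecessor first.

2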